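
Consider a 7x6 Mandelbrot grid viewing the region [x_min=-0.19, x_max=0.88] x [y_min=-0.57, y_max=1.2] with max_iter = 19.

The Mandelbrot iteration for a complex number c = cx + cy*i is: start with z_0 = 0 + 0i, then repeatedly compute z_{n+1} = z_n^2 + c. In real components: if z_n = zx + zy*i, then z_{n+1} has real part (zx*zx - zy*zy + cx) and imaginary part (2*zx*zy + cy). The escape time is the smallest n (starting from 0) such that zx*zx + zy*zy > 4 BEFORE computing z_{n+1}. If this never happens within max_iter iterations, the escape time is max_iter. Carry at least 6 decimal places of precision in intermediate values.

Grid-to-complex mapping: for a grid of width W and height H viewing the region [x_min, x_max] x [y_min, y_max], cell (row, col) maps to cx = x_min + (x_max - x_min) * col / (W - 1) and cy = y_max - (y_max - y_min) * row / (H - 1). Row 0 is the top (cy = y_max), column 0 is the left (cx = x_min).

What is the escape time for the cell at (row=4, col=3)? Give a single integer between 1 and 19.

Answer: 19

Derivation:
z_0 = 0 + 0i, c = 0.3450 + -0.2160i
Iter 1: z = 0.3450 + -0.2160i, |z|^2 = 0.1657
Iter 2: z = 0.4174 + -0.3650i, |z|^2 = 0.3075
Iter 3: z = 0.3859 + -0.5207i, |z|^2 = 0.4201
Iter 4: z = 0.2228 + -0.6179i, |z|^2 = 0.4315
Iter 5: z = 0.0128 + -0.4914i, |z|^2 = 0.2416
Iter 6: z = 0.1037 + -0.2286i, |z|^2 = 0.0630
Iter 7: z = 0.3035 + -0.2634i, |z|^2 = 0.1615
Iter 8: z = 0.3677 + -0.3759i, |z|^2 = 0.2765
Iter 9: z = 0.3389 + -0.4925i, |z|^2 = 0.3574
Iter 10: z = 0.2174 + -0.5498i, |z|^2 = 0.3495
Iter 11: z = 0.0900 + -0.4550i, |z|^2 = 0.2151
Iter 12: z = 0.1461 + -0.2979i, |z|^2 = 0.1101
Iter 13: z = 0.2776 + -0.3030i, |z|^2 = 0.1689
Iter 14: z = 0.3303 + -0.3842i, |z|^2 = 0.2567
Iter 15: z = 0.3064 + -0.4698i, |z|^2 = 0.3146
Iter 16: z = 0.2182 + -0.5039i, |z|^2 = 0.3015
Iter 17: z = 0.1387 + -0.4359i, |z|^2 = 0.2092
Iter 18: z = 0.1742 + -0.3369i, |z|^2 = 0.1439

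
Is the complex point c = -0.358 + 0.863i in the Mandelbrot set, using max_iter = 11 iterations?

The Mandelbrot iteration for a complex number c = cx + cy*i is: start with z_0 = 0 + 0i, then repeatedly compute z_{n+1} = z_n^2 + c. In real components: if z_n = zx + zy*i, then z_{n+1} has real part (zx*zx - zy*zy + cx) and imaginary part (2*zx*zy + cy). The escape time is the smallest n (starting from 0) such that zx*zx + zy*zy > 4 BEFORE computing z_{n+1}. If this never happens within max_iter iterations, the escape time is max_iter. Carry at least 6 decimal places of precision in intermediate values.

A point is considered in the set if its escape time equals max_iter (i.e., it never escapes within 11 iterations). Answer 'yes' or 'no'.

Answer: no

Derivation:
z_0 = 0 + 0i, c = -0.3580 + 0.8630i
Iter 1: z = -0.3580 + 0.8630i, |z|^2 = 0.8729
Iter 2: z = -0.9746 + 0.2451i, |z|^2 = 1.0099
Iter 3: z = 0.5318 + 0.3853i, |z|^2 = 0.4312
Iter 4: z = -0.2236 + 1.2728i, |z|^2 = 1.6699
Iter 5: z = -1.9279 + 0.2937i, |z|^2 = 3.8031
Iter 6: z = 3.2725 + -0.2696i, |z|^2 = 10.7819
Escaped at iteration 6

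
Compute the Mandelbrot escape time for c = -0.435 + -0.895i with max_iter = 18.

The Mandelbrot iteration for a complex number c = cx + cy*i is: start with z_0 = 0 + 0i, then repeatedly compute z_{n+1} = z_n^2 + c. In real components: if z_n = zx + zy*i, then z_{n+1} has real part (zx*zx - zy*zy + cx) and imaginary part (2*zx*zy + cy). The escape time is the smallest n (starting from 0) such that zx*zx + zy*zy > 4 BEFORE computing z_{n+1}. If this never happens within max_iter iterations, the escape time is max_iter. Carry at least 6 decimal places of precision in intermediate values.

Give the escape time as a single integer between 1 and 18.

Answer: 5

Derivation:
z_0 = 0 + 0i, c = -0.4350 + -0.8950i
Iter 1: z = -0.4350 + -0.8950i, |z|^2 = 0.9902
Iter 2: z = -1.0468 + -0.1163i, |z|^2 = 1.1093
Iter 3: z = 0.6473 + -0.6514i, |z|^2 = 0.8433
Iter 4: z = -0.4404 + -1.7383i, |z|^2 = 3.2155
Iter 5: z = -3.2626 + 0.6360i, |z|^2 = 11.0490
Escaped at iteration 5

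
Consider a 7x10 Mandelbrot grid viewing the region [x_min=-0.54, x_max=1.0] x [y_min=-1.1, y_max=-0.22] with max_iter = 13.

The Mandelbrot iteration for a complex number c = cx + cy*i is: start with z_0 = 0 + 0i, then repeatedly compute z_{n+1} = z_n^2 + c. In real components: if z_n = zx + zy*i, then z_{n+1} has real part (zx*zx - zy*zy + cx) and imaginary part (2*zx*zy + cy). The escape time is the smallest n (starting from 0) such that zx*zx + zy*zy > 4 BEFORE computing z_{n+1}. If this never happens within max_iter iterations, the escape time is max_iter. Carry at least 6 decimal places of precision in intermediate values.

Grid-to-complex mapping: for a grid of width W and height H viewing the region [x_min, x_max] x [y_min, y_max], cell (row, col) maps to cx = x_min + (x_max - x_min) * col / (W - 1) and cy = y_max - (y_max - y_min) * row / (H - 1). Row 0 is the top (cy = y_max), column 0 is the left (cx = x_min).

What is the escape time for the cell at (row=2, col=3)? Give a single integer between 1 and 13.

Answer: 13

Derivation:
z_0 = 0 + 0i, c = 0.2300 + -0.4156i
Iter 1: z = 0.2300 + -0.4156i, |z|^2 = 0.2256
Iter 2: z = 0.1102 + -0.6067i, |z|^2 = 0.3802
Iter 3: z = -0.1260 + -0.5493i, |z|^2 = 0.3176
Iter 4: z = -0.0559 + -0.2772i, |z|^2 = 0.0800
Iter 5: z = 0.1563 + -0.3846i, |z|^2 = 0.1723
Iter 6: z = 0.1065 + -0.5358i, |z|^2 = 0.2984
Iter 7: z = -0.0457 + -0.5297i, |z|^2 = 0.2827
Iter 8: z = -0.0485 + -0.3671i, |z|^2 = 0.1371
Iter 9: z = 0.0976 + -0.3800i, |z|^2 = 0.1539
Iter 10: z = 0.0952 + -0.4897i, |z|^2 = 0.2489
Iter 11: z = -0.0007 + -0.5087i, |z|^2 = 0.2588
Iter 12: z = -0.0288 + -0.4148i, |z|^2 = 0.1729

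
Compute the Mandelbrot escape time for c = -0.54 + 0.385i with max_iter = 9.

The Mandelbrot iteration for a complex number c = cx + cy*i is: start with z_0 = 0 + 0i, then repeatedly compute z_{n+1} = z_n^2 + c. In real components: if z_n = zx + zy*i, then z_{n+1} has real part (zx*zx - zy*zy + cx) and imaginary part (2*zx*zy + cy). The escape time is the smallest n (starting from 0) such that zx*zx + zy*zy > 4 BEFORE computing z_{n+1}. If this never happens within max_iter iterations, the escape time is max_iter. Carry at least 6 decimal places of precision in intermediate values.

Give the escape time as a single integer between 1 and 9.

z_0 = 0 + 0i, c = -0.5400 + 0.3850i
Iter 1: z = -0.5400 + 0.3850i, |z|^2 = 0.4398
Iter 2: z = -0.3966 + -0.0308i, |z|^2 = 0.1583
Iter 3: z = -0.3836 + 0.4094i, |z|^2 = 0.3148
Iter 4: z = -0.5605 + 0.0709i, |z|^2 = 0.3191
Iter 5: z = -0.2309 + 0.3056i, |z|^2 = 0.1467
Iter 6: z = -0.5801 + 0.2439i, |z|^2 = 0.3959
Iter 7: z = -0.2630 + 0.1021i, |z|^2 = 0.0796
Iter 8: z = -0.4812 + 0.3313i, |z|^2 = 0.3414

Answer: 9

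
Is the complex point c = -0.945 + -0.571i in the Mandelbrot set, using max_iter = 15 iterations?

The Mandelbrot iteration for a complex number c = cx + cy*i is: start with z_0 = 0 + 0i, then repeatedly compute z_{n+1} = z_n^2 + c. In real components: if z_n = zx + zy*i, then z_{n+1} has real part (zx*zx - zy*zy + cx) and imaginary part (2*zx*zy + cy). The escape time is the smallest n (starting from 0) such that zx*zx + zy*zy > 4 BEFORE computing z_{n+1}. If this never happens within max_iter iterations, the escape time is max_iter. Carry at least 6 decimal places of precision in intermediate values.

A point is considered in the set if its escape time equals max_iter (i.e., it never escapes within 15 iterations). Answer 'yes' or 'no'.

Answer: no

Derivation:
z_0 = 0 + 0i, c = -0.9450 + -0.5710i
Iter 1: z = -0.9450 + -0.5710i, |z|^2 = 1.2191
Iter 2: z = -0.3780 + 0.5082i, |z|^2 = 0.4012
Iter 3: z = -1.0604 + -0.9552i, |z|^2 = 2.0368
Iter 4: z = -0.7331 + 1.4547i, |z|^2 = 2.6536
Iter 5: z = -2.5239 + -2.7038i, |z|^2 = 13.6804
Escaped at iteration 5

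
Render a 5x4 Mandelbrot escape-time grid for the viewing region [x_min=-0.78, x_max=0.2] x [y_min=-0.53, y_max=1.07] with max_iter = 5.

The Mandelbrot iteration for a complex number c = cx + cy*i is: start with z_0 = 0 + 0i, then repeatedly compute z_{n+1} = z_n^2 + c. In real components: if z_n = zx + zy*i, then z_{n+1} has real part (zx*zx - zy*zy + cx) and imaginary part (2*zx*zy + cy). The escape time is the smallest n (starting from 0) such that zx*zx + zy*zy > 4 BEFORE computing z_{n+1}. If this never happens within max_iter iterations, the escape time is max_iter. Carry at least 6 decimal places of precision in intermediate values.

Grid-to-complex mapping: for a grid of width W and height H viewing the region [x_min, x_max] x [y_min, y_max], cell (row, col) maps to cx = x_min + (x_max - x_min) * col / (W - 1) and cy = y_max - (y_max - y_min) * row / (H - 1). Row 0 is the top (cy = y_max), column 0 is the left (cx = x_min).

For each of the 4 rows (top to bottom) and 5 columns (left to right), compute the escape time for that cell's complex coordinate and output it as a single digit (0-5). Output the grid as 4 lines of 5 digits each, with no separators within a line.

Answer: 34553
55555
55555
55555

Derivation:
(row=0, col=0): c = -0.7800 + 1.0700i → escape time 3
(row=0, col=1): c = -0.5350 + 1.0700i → escape time 4
(row=0, col=2): c = -0.2900 + 1.0700i → escape time 5
(row=0, col=3): c = -0.0450 + 1.0700i → escape time 5
(row=0, col=4): c = 0.2000 + 1.0700i → escape time 3
(row=1, col=0): c = -0.7800 + 0.5367i → escape time 5
(row=1, col=1): c = -0.5350 + 0.5367i → escape time 5
(row=1, col=2): c = -0.2900 + 0.5367i → escape time 5
(row=1, col=3): c = -0.0450 + 0.5367i → escape time 5
(row=1, col=4): c = 0.2000 + 0.5367i → escape time 5
(row=2, col=0): c = -0.7800 + 0.0033i → escape time 5
(row=2, col=1): c = -0.5350 + 0.0033i → escape time 5
(row=2, col=2): c = -0.2900 + 0.0033i → escape time 5
(row=2, col=3): c = -0.0450 + 0.0033i → escape time 5
(row=2, col=4): c = 0.2000 + 0.0033i → escape time 5
(row=3, col=0): c = -0.7800 + -0.5300i → escape time 5
(row=3, col=1): c = -0.5350 + -0.5300i → escape time 5
(row=3, col=2): c = -0.2900 + -0.5300i → escape time 5
(row=3, col=3): c = -0.0450 + -0.5300i → escape time 5
(row=3, col=4): c = 0.2000 + -0.5300i → escape time 5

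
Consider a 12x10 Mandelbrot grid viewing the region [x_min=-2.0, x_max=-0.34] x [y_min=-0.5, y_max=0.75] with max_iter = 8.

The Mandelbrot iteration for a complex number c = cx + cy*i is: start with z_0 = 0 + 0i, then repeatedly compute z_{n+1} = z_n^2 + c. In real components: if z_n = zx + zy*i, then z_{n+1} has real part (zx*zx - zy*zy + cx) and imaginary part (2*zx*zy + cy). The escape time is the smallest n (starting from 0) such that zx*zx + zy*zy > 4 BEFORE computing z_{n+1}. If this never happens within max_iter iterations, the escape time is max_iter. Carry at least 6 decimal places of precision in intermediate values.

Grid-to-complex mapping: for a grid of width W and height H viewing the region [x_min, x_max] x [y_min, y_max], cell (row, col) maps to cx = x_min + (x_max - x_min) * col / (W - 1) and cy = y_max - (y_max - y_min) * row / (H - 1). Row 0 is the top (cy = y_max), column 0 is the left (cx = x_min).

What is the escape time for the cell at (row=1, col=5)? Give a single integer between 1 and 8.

z_0 = 0 + 0i, c = -1.2455 + 0.6111i
Iter 1: z = -1.2455 + 0.6111i, |z|^2 = 1.9246
Iter 2: z = -0.0678 + -0.9111i, |z|^2 = 0.8347
Iter 3: z = -2.0710 + 0.7346i, |z|^2 = 4.8286
Escaped at iteration 3

Answer: 3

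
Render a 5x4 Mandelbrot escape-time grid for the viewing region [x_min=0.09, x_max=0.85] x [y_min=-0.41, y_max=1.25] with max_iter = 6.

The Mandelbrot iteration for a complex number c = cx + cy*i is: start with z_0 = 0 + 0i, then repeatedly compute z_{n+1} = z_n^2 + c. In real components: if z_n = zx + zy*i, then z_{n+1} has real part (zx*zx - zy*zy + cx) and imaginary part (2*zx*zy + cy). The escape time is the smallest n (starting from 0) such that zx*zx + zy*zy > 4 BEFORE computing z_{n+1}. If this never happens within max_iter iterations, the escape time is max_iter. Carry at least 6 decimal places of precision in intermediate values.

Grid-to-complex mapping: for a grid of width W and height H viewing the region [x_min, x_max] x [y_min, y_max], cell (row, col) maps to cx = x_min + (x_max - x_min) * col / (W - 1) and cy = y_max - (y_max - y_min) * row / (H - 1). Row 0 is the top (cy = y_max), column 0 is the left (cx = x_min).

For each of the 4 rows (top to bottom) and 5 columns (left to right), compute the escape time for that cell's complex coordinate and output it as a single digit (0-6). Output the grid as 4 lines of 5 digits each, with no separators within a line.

Answer: 22222
66432
66543
66633

Derivation:
(row=0, col=0): c = 0.0900 + 1.2500i → escape time 2
(row=0, col=1): c = 0.2800 + 1.2500i → escape time 2
(row=0, col=2): c = 0.4700 + 1.2500i → escape time 2
(row=0, col=3): c = 0.6600 + 1.2500i → escape time 2
(row=0, col=4): c = 0.8500 + 1.2500i → escape time 2
(row=1, col=0): c = 0.0900 + 0.6967i → escape time 6
(row=1, col=1): c = 0.2800 + 0.6967i → escape time 6
(row=1, col=2): c = 0.4700 + 0.6967i → escape time 4
(row=1, col=3): c = 0.6600 + 0.6967i → escape time 3
(row=1, col=4): c = 0.8500 + 0.6967i → escape time 2
(row=2, col=0): c = 0.0900 + 0.1433i → escape time 6
(row=2, col=1): c = 0.2800 + 0.1433i → escape time 6
(row=2, col=2): c = 0.4700 + 0.1433i → escape time 5
(row=2, col=3): c = 0.6600 + 0.1433i → escape time 4
(row=2, col=4): c = 0.8500 + 0.1433i → escape time 3
(row=3, col=0): c = 0.0900 + -0.4100i → escape time 6
(row=3, col=1): c = 0.2800 + -0.4100i → escape time 6
(row=3, col=2): c = 0.4700 + -0.4100i → escape time 6
(row=3, col=3): c = 0.6600 + -0.4100i → escape time 3
(row=3, col=4): c = 0.8500 + -0.4100i → escape time 3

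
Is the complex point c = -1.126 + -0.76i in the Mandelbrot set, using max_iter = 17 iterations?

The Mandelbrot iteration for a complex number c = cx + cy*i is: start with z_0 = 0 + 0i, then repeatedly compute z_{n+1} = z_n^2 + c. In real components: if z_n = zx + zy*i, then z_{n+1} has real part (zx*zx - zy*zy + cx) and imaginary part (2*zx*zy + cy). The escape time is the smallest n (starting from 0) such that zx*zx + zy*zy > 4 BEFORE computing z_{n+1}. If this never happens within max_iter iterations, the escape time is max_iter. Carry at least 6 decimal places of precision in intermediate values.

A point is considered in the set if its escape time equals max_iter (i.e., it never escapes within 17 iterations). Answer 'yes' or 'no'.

z_0 = 0 + 0i, c = -1.1260 + -0.7600i
Iter 1: z = -1.1260 + -0.7600i, |z|^2 = 1.8455
Iter 2: z = -0.4357 + 0.9515i, |z|^2 = 1.0952
Iter 3: z = -1.8415 + -1.5892i, |z|^2 = 5.9168
Escaped at iteration 3

Answer: no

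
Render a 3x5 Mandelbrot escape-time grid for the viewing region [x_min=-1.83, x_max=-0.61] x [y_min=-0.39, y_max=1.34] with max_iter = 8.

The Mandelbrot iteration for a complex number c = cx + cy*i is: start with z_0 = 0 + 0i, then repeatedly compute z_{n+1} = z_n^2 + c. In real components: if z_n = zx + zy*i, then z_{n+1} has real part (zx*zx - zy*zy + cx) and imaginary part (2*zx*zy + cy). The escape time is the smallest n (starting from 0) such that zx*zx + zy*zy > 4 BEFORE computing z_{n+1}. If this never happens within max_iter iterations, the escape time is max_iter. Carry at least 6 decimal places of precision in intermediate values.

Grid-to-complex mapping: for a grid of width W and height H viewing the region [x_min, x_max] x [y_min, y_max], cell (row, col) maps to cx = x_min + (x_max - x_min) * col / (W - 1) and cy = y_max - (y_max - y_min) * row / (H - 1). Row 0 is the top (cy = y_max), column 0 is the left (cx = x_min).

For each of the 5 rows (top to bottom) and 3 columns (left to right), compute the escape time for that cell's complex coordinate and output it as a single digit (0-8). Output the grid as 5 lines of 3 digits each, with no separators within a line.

(row=0, col=0): c = -1.8300 + 1.3400i → escape time 1
(row=0, col=1): c = -1.2200 + 1.3400i → escape time 2
(row=0, col=2): c = -0.6100 + 1.3400i → escape time 2
(row=1, col=0): c = -1.8300 + 0.9075i → escape time 1
(row=1, col=1): c = -1.2200 + 0.9075i → escape time 3
(row=1, col=2): c = -0.6100 + 0.9075i → escape time 4
(row=2, col=0): c = -1.8300 + 0.4750i → escape time 3
(row=2, col=1): c = -1.2200 + 0.4750i → escape time 5
(row=2, col=2): c = -0.6100 + 0.4750i → escape time 8
(row=3, col=0): c = -1.8300 + 0.0425i → escape time 6
(row=3, col=1): c = -1.2200 + 0.0425i → escape time 8
(row=3, col=2): c = -0.6100 + 0.0425i → escape time 8
(row=4, col=0): c = -1.8300 + -0.3900i → escape time 3
(row=4, col=1): c = -1.2200 + -0.3900i → escape time 8
(row=4, col=2): c = -0.6100 + -0.3900i → escape time 8

Answer: 122
134
358
688
388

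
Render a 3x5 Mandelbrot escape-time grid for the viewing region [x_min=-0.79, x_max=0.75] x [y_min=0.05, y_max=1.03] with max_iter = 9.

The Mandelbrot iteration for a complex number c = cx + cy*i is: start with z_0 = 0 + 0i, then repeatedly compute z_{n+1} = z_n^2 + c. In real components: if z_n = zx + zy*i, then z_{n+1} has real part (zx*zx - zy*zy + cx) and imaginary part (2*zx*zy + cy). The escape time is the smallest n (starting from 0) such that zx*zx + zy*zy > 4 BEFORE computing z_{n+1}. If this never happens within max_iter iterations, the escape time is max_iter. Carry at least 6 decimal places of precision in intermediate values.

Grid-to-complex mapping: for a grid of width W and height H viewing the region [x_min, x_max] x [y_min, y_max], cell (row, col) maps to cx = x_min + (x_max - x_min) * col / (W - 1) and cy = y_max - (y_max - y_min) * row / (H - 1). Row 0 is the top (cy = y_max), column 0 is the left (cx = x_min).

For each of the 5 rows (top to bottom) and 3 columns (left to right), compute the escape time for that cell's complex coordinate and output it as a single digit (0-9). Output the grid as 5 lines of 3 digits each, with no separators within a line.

Answer: 392
492
693
993
993

Derivation:
(row=0, col=0): c = -0.7900 + 1.0300i → escape time 3
(row=0, col=1): c = -0.0200 + 1.0300i → escape time 9
(row=0, col=2): c = 0.7500 + 1.0300i → escape time 2
(row=1, col=0): c = -0.7900 + 0.7850i → escape time 4
(row=1, col=1): c = -0.0200 + 0.7850i → escape time 9
(row=1, col=2): c = 0.7500 + 0.7850i → escape time 2
(row=2, col=0): c = -0.7900 + 0.5400i → escape time 6
(row=2, col=1): c = -0.0200 + 0.5400i → escape time 9
(row=2, col=2): c = 0.7500 + 0.5400i → escape time 3
(row=3, col=0): c = -0.7900 + 0.2950i → escape time 9
(row=3, col=1): c = -0.0200 + 0.2950i → escape time 9
(row=3, col=2): c = 0.7500 + 0.2950i → escape time 3
(row=4, col=0): c = -0.7900 + 0.0500i → escape time 9
(row=4, col=1): c = -0.0200 + 0.0500i → escape time 9
(row=4, col=2): c = 0.7500 + 0.0500i → escape time 3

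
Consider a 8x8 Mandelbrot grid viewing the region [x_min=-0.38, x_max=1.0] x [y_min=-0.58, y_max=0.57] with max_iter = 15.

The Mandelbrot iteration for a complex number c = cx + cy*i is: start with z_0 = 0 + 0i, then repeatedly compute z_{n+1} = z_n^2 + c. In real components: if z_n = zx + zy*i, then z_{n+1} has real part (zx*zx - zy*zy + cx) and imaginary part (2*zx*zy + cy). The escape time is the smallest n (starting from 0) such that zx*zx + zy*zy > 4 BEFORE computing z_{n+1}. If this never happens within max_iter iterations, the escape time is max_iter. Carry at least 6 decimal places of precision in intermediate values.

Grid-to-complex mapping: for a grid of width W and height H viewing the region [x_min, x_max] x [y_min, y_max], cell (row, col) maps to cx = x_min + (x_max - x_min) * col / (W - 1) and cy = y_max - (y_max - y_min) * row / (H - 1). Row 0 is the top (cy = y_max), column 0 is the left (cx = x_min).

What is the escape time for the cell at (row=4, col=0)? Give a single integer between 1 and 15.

z_0 = 0 + 0i, c = -0.3800 + -0.0871i
Iter 1: z = -0.3800 + -0.0871i, |z|^2 = 0.1520
Iter 2: z = -0.2432 + -0.0209i, |z|^2 = 0.0596
Iter 3: z = -0.3213 + -0.0770i, |z|^2 = 0.1092
Iter 4: z = -0.2827 + -0.0377i, |z|^2 = 0.0813
Iter 5: z = -0.3015 + -0.0658i, |z|^2 = 0.0952
Iter 6: z = -0.2934 + -0.0474i, |z|^2 = 0.0884
Iter 7: z = -0.2961 + -0.0593i, |z|^2 = 0.0912
Iter 8: z = -0.2958 + -0.0520i, |z|^2 = 0.0902
Iter 9: z = -0.2952 + -0.0564i, |z|^2 = 0.0903
Iter 10: z = -0.2960 + -0.0539i, |z|^2 = 0.0905
Iter 11: z = -0.2953 + -0.0553i, |z|^2 = 0.0902
Iter 12: z = -0.2959 + -0.0545i, |z|^2 = 0.0905
Iter 13: z = -0.2954 + -0.0549i, |z|^2 = 0.0903
Iter 14: z = -0.2957 + -0.0547i, |z|^2 = 0.0905

Answer: 15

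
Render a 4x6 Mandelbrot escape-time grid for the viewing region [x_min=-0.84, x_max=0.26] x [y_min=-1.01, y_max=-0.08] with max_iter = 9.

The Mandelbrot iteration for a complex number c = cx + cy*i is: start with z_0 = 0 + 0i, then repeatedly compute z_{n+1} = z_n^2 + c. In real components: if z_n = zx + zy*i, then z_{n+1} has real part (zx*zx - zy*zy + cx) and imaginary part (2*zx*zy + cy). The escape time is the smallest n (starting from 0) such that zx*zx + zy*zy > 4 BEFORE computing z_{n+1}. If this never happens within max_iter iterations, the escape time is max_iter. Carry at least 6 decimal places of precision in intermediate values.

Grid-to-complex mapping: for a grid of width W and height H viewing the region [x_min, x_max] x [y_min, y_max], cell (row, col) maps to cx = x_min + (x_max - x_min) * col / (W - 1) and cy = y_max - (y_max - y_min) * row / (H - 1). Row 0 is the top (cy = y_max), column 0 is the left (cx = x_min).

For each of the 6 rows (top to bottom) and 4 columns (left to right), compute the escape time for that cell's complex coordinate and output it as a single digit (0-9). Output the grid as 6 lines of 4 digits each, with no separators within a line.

(row=0, col=0): c = -0.8400 + -0.0800i → escape time 9
(row=0, col=1): c = -0.4733 + -0.0800i → escape time 9
(row=0, col=2): c = -0.1067 + -0.0800i → escape time 9
(row=0, col=3): c = 0.2600 + -0.0800i → escape time 9
(row=1, col=0): c = -0.8400 + -0.2660i → escape time 9
(row=1, col=1): c = -0.4733 + -0.2660i → escape time 9
(row=1, col=2): c = -0.1067 + -0.2660i → escape time 9
(row=1, col=3): c = 0.2600 + -0.2660i → escape time 9
(row=2, col=0): c = -0.8400 + -0.4520i → escape time 6
(row=2, col=1): c = -0.4733 + -0.4520i → escape time 9
(row=2, col=2): c = -0.1067 + -0.4520i → escape time 9
(row=2, col=3): c = 0.2600 + -0.4520i → escape time 9
(row=3, col=0): c = -0.8400 + -0.6380i → escape time 5
(row=3, col=1): c = -0.4733 + -0.6380i → escape time 9
(row=3, col=2): c = -0.1067 + -0.6380i → escape time 9
(row=3, col=3): c = 0.2600 + -0.6380i → escape time 8
(row=4, col=0): c = -0.8400 + -0.8240i → escape time 4
(row=4, col=1): c = -0.4733 + -0.8240i → escape time 5
(row=4, col=2): c = -0.1067 + -0.8240i → escape time 9
(row=4, col=3): c = 0.2600 + -0.8240i → escape time 5
(row=5, col=0): c = -0.8400 + -1.0100i → escape time 3
(row=5, col=1): c = -0.4733 + -1.0100i → escape time 4
(row=5, col=2): c = -0.1067 + -1.0100i → escape time 9
(row=5, col=3): c = 0.2600 + -1.0100i → escape time 4

Answer: 9999
9999
6999
5998
4595
3494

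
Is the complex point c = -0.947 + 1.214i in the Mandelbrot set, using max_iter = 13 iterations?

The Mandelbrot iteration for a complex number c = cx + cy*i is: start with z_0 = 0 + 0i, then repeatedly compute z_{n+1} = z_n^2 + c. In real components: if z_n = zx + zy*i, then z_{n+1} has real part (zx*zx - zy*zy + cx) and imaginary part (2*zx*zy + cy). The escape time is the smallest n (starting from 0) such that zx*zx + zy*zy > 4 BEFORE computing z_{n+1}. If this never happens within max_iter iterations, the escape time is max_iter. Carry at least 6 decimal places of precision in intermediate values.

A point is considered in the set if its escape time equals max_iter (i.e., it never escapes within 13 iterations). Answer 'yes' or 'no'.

z_0 = 0 + 0i, c = -0.9470 + 1.2140i
Iter 1: z = -0.9470 + 1.2140i, |z|^2 = 2.3706
Iter 2: z = -1.5240 + -1.0853i, |z|^2 = 3.5004
Iter 3: z = 0.1976 + 4.5220i, |z|^2 = 20.4877
Escaped at iteration 3

Answer: no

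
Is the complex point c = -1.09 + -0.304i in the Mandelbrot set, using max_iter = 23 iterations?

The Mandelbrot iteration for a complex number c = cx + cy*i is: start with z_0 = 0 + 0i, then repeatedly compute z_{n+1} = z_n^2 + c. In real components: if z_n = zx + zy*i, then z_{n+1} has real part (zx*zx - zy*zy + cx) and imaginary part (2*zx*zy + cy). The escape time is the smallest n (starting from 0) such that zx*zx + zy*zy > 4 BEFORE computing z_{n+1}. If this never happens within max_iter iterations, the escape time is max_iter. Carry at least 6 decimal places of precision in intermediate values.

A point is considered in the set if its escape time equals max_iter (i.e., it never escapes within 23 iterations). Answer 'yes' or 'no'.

Answer: no

Derivation:
z_0 = 0 + 0i, c = -1.0900 + -0.3040i
Iter 1: z = -1.0900 + -0.3040i, |z|^2 = 1.2805
Iter 2: z = 0.0057 + 0.3587i, |z|^2 = 0.1287
Iter 3: z = -1.2186 + -0.2999i, |z|^2 = 1.5751
Iter 4: z = 0.3051 + 0.4270i, |z|^2 = 0.2754
Iter 5: z = -1.1792 + -0.0434i, |z|^2 = 1.3924
Iter 6: z = 0.2987 + -0.2016i, |z|^2 = 0.1299
Iter 7: z = -1.0415 + -0.4244i, |z|^2 = 1.2648
Iter 8: z = -0.1855 + 0.5801i, |z|^2 = 0.3709
Iter 9: z = -1.3921 + -0.5192i, |z|^2 = 2.2075
Iter 10: z = 0.5783 + 1.1416i, |z|^2 = 1.6376
Iter 11: z = -2.0588 + 1.0163i, |z|^2 = 5.2715
Escaped at iteration 11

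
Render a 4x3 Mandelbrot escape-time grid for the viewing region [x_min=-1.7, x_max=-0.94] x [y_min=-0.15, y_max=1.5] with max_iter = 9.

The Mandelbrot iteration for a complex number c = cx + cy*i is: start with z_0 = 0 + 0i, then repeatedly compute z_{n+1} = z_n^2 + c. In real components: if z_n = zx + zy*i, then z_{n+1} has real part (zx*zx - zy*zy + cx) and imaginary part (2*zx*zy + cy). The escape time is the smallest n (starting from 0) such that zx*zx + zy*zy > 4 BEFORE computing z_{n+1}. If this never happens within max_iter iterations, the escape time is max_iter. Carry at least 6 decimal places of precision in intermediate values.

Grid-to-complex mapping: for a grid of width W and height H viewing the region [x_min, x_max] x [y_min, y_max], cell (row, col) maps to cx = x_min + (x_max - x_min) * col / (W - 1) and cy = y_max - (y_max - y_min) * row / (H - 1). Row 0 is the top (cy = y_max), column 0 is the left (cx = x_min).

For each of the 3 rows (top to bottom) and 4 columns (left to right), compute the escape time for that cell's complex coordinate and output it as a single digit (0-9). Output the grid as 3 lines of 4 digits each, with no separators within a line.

Answer: 1122
3334
4799

Derivation:
(row=0, col=0): c = -1.7000 + 1.5000i → escape time 1
(row=0, col=1): c = -1.4467 + 1.5000i → escape time 1
(row=0, col=2): c = -1.1933 + 1.5000i → escape time 2
(row=0, col=3): c = -0.9400 + 1.5000i → escape time 2
(row=1, col=0): c = -1.7000 + 0.6750i → escape time 3
(row=1, col=1): c = -1.4467 + 0.6750i → escape time 3
(row=1, col=2): c = -1.1933 + 0.6750i → escape time 3
(row=1, col=3): c = -0.9400 + 0.6750i → escape time 4
(row=2, col=0): c = -1.7000 + -0.1500i → escape time 4
(row=2, col=1): c = -1.4467 + -0.1500i → escape time 7
(row=2, col=2): c = -1.1933 + -0.1500i → escape time 9
(row=2, col=3): c = -0.9400 + -0.1500i → escape time 9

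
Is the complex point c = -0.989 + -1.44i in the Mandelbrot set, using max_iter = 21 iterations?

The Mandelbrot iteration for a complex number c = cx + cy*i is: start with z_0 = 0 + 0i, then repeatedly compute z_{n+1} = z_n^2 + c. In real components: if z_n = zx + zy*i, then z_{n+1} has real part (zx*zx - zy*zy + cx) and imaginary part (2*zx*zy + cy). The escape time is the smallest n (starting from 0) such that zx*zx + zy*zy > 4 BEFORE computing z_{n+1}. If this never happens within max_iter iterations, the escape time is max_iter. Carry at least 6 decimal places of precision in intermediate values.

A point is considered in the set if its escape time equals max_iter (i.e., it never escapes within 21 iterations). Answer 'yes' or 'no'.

Answer: no

Derivation:
z_0 = 0 + 0i, c = -0.9890 + -1.4400i
Iter 1: z = -0.9890 + -1.4400i, |z|^2 = 3.0517
Iter 2: z = -2.0845 + 1.4083i, |z|^2 = 6.3284
Escaped at iteration 2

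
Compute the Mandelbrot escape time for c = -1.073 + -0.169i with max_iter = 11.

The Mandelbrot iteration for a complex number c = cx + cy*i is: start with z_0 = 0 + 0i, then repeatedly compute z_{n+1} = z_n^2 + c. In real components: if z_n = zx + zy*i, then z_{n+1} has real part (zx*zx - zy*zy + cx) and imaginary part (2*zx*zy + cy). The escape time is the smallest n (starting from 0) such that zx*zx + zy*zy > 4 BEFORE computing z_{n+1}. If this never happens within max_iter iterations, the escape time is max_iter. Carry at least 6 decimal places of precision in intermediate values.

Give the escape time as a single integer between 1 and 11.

Answer: 11

Derivation:
z_0 = 0 + 0i, c = -1.0730 + -0.1690i
Iter 1: z = -1.0730 + -0.1690i, |z|^2 = 1.1799
Iter 2: z = 0.0498 + 0.1937i, |z|^2 = 0.0400
Iter 3: z = -1.1080 + -0.1497i, |z|^2 = 1.2502
Iter 4: z = 0.1323 + 0.1628i, |z|^2 = 0.0440
Iter 5: z = -1.0820 + -0.1259i, |z|^2 = 1.1866
Iter 6: z = 0.0819 + 0.1035i, |z|^2 = 0.0174
Iter 7: z = -1.0770 + -0.1521i, |z|^2 = 1.1831
Iter 8: z = 0.0638 + 0.1585i, |z|^2 = 0.0292
Iter 9: z = -1.0941 + -0.1488i, |z|^2 = 1.2191
Iter 10: z = 0.1018 + 0.1565i, |z|^2 = 0.0349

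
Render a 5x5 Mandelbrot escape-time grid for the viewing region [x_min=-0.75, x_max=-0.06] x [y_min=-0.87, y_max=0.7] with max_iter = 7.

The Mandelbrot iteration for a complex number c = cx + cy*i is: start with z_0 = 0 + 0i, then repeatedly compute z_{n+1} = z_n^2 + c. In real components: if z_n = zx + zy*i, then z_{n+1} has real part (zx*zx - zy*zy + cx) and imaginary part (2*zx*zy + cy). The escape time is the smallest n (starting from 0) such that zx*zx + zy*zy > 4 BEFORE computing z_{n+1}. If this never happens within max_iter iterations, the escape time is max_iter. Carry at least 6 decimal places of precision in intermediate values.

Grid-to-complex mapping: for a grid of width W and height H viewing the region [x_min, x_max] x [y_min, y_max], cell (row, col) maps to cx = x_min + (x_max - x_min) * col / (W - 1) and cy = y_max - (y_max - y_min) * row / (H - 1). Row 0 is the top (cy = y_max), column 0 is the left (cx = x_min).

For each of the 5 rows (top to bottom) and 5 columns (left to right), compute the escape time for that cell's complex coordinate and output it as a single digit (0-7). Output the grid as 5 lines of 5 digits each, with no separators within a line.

(row=0, col=0): c = -0.7500 + 0.7000i → escape time 5
(row=0, col=1): c = -0.5775 + 0.7000i → escape time 7
(row=0, col=2): c = -0.4050 + 0.7000i → escape time 7
(row=0, col=3): c = -0.2325 + 0.7000i → escape time 7
(row=0, col=4): c = -0.0600 + 0.7000i → escape time 7
(row=1, col=0): c = -0.7500 + 0.3075i → escape time 7
(row=1, col=1): c = -0.5775 + 0.3075i → escape time 7
(row=1, col=2): c = -0.4050 + 0.3075i → escape time 7
(row=1, col=3): c = -0.2325 + 0.3075i → escape time 7
(row=1, col=4): c = -0.0600 + 0.3075i → escape time 7
(row=2, col=0): c = -0.7500 + -0.0850i → escape time 7
(row=2, col=1): c = -0.5775 + -0.0850i → escape time 7
(row=2, col=2): c = -0.4050 + -0.0850i → escape time 7
(row=2, col=3): c = -0.2325 + -0.0850i → escape time 7
(row=2, col=4): c = -0.0600 + -0.0850i → escape time 7
(row=3, col=0): c = -0.7500 + -0.4775i → escape time 7
(row=3, col=1): c = -0.5775 + -0.4775i → escape time 7
(row=3, col=2): c = -0.4050 + -0.4775i → escape time 7
(row=3, col=3): c = -0.2325 + -0.4775i → escape time 7
(row=3, col=4): c = -0.0600 + -0.4775i → escape time 7
(row=4, col=0): c = -0.7500 + -0.8700i → escape time 4
(row=4, col=1): c = -0.5775 + -0.8700i → escape time 4
(row=4, col=2): c = -0.4050 + -0.8700i → escape time 5
(row=4, col=3): c = -0.2325 + -0.8700i → escape time 7
(row=4, col=4): c = -0.0600 + -0.8700i → escape time 7

Answer: 57777
77777
77777
77777
44577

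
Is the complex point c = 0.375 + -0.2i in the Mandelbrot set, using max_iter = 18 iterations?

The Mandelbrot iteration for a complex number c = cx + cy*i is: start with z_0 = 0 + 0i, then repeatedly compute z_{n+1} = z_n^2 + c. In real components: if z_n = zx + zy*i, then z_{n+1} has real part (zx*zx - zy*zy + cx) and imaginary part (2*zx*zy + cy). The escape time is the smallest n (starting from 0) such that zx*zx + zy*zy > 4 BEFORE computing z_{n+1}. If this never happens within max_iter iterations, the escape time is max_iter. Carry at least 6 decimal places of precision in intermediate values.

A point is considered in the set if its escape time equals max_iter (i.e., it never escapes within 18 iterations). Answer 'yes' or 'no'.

z_0 = 0 + 0i, c = 0.3750 + -0.2000i
Iter 1: z = 0.3750 + -0.2000i, |z|^2 = 0.1806
Iter 2: z = 0.4756 + -0.3500i, |z|^2 = 0.3487
Iter 3: z = 0.4787 + -0.5329i, |z|^2 = 0.5132
Iter 4: z = 0.3201 + -0.7103i, |z|^2 = 0.6070
Iter 5: z = -0.0270 + -0.6548i, |z|^2 = 0.4295
Iter 6: z = -0.0530 + -0.1647i, |z|^2 = 0.0299
Iter 7: z = 0.3507 + -0.1825i, |z|^2 = 0.1563
Iter 8: z = 0.4647 + -0.3280i, |z|^2 = 0.3235
Iter 9: z = 0.4833 + -0.5048i, |z|^2 = 0.4885
Iter 10: z = 0.3537 + -0.6880i, |z|^2 = 0.5984
Iter 11: z = 0.0268 + -0.6867i, |z|^2 = 0.4723
Iter 12: z = -0.0958 + -0.2368i, |z|^2 = 0.0653
Iter 13: z = 0.3281 + -0.1546i, |z|^2 = 0.1316
Iter 14: z = 0.4588 + -0.3015i, |z|^2 = 0.3013
Iter 15: z = 0.4946 + -0.4766i, |z|^2 = 0.4718
Iter 16: z = 0.3925 + -0.6714i, |z|^2 = 0.6048
Iter 17: z = 0.0782 + -0.7270i, |z|^2 = 0.5347
Did not escape in 18 iterations → in set

Answer: yes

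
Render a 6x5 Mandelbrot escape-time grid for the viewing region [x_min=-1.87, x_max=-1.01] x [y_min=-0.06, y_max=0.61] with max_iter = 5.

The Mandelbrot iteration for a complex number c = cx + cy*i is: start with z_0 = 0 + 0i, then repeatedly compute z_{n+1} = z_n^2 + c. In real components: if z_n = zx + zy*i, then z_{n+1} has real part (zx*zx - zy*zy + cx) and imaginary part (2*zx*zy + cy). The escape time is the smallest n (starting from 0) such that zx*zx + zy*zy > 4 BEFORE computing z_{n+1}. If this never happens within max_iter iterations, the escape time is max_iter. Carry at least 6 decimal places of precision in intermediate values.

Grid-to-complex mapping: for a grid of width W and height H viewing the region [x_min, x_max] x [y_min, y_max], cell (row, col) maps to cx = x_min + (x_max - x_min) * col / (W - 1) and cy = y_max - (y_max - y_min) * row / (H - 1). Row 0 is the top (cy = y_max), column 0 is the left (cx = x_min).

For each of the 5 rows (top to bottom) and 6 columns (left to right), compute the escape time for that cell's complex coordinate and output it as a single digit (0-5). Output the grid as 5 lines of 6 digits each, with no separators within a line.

(row=0, col=0): c = -1.8700 + 0.6100i → escape time 2
(row=0, col=1): c = -1.6980 + 0.6100i → escape time 3
(row=0, col=2): c = -1.5260 + 0.6100i → escape time 3
(row=0, col=3): c = -1.3540 + 0.6100i → escape time 3
(row=0, col=4): c = -1.1820 + 0.6100i → escape time 3
(row=0, col=5): c = -1.0100 + 0.6100i → escape time 4
(row=1, col=0): c = -1.8700 + 0.4425i → escape time 3
(row=1, col=1): c = -1.6980 + 0.4425i → escape time 3
(row=1, col=2): c = -1.5260 + 0.4425i → escape time 3
(row=1, col=3): c = -1.3540 + 0.4425i → escape time 4
(row=1, col=4): c = -1.1820 + 0.4425i → escape time 5
(row=1, col=5): c = -1.0100 + 0.4425i → escape time 5
(row=2, col=0): c = -1.8700 + 0.2750i → escape time 3
(row=2, col=1): c = -1.6980 + 0.2750i → escape time 4
(row=2, col=2): c = -1.5260 + 0.2750i → escape time 5
(row=2, col=3): c = -1.3540 + 0.2750i → escape time 5
(row=2, col=4): c = -1.1820 + 0.2750i → escape time 5
(row=2, col=5): c = -1.0100 + 0.2750i → escape time 5
(row=3, col=0): c = -1.8700 + 0.1075i → escape time 4
(row=3, col=1): c = -1.6980 + 0.1075i → escape time 5
(row=3, col=2): c = -1.5260 + 0.1075i → escape time 5
(row=3, col=3): c = -1.3540 + 0.1075i → escape time 5
(row=3, col=4): c = -1.1820 + 0.1075i → escape time 5
(row=3, col=5): c = -1.0100 + 0.1075i → escape time 5
(row=4, col=0): c = -1.8700 + -0.0600i → escape time 5
(row=4, col=1): c = -1.6980 + -0.0600i → escape time 5
(row=4, col=2): c = -1.5260 + -0.0600i → escape time 5
(row=4, col=3): c = -1.3540 + -0.0600i → escape time 5
(row=4, col=4): c = -1.1820 + -0.0600i → escape time 5
(row=4, col=5): c = -1.0100 + -0.0600i → escape time 5

Answer: 233334
333455
345555
455555
555555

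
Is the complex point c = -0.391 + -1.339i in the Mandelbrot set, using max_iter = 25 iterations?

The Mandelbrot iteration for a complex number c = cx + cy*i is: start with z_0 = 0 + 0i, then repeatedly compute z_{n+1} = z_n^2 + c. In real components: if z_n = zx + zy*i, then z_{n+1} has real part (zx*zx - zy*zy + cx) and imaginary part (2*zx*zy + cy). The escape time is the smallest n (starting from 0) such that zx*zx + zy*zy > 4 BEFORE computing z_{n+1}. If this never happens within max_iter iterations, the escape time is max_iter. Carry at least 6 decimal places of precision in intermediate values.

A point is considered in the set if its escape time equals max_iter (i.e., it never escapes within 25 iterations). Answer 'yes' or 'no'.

z_0 = 0 + 0i, c = -0.3910 + -1.3390i
Iter 1: z = -0.3910 + -1.3390i, |z|^2 = 1.9458
Iter 2: z = -2.0310 + -0.2919i, |z|^2 = 4.2103
Escaped at iteration 2

Answer: no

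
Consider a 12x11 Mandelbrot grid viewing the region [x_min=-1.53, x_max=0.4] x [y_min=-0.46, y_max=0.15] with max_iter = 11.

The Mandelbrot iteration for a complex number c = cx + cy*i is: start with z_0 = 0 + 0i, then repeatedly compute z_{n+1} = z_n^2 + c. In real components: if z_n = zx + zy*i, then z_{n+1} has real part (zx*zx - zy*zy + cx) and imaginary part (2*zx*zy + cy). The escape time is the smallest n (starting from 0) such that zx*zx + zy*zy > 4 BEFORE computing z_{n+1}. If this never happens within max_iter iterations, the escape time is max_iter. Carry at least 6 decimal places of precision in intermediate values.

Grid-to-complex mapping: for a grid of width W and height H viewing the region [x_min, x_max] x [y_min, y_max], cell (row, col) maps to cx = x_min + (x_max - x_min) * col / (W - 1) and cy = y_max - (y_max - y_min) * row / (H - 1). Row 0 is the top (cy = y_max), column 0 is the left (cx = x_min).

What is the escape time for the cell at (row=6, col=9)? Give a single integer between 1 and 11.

Answer: 11

Derivation:
z_0 = 0 + 0i, c = 0.0491 + -0.2160i
Iter 1: z = 0.0491 + -0.2160i, |z|^2 = 0.0491
Iter 2: z = 0.0048 + -0.2372i, |z|^2 = 0.0563
Iter 3: z = -0.0072 + -0.2183i, |z|^2 = 0.0477
Iter 4: z = 0.0015 + -0.2129i, |z|^2 = 0.0453
Iter 5: z = 0.0038 + -0.2166i, |z|^2 = 0.0469
Iter 6: z = 0.0022 + -0.2176i, |z|^2 = 0.0474
Iter 7: z = 0.0017 + -0.2169i, |z|^2 = 0.0471
Iter 8: z = 0.0020 + -0.2168i, |z|^2 = 0.0470
Iter 9: z = 0.0021 + -0.2169i, |z|^2 = 0.0470
Iter 10: z = 0.0021 + -0.2169i, |z|^2 = 0.0471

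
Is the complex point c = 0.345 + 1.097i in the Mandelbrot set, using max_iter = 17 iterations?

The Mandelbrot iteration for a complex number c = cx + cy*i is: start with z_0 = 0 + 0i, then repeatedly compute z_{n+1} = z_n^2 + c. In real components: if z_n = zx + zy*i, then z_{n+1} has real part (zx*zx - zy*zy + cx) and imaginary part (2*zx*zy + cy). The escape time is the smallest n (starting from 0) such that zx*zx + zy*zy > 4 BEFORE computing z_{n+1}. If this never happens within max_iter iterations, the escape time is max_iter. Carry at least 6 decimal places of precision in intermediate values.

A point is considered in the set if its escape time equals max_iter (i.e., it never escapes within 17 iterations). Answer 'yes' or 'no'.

z_0 = 0 + 0i, c = 0.3450 + 1.0970i
Iter 1: z = 0.3450 + 1.0970i, |z|^2 = 1.3224
Iter 2: z = -0.7394 + 1.8539i, |z|^2 = 3.9837
Iter 3: z = -2.5454 + -1.6445i, |z|^2 = 9.1834
Escaped at iteration 3

Answer: no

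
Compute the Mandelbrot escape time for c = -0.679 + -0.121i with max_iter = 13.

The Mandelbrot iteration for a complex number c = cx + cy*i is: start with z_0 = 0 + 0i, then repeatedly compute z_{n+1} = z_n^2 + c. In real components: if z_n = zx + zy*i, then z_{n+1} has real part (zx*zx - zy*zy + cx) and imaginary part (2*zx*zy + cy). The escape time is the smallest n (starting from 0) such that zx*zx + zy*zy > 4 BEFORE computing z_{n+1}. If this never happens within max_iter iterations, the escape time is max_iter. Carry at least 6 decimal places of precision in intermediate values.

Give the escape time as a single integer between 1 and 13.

Answer: 13

Derivation:
z_0 = 0 + 0i, c = -0.6790 + -0.1210i
Iter 1: z = -0.6790 + -0.1210i, |z|^2 = 0.4757
Iter 2: z = -0.2326 + 0.0433i, |z|^2 = 0.0560
Iter 3: z = -0.6268 + -0.1412i, |z|^2 = 0.4128
Iter 4: z = -0.3061 + 0.0559i, |z|^2 = 0.0968
Iter 5: z = -0.5884 + -0.1552i, |z|^2 = 0.3704
Iter 6: z = -0.3568 + 0.0617i, |z|^2 = 0.1311
Iter 7: z = -0.5555 + -0.1650i, |z|^2 = 0.3358
Iter 8: z = -0.3977 + 0.0623i, |z|^2 = 0.1620
Iter 9: z = -0.5247 + -0.1706i, |z|^2 = 0.3044
Iter 10: z = -0.4328 + 0.0580i, |z|^2 = 0.1906
Iter 11: z = -0.4951 + -0.1712i, |z|^2 = 0.2744
Iter 12: z = -0.4632 + 0.0485i, |z|^2 = 0.2169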